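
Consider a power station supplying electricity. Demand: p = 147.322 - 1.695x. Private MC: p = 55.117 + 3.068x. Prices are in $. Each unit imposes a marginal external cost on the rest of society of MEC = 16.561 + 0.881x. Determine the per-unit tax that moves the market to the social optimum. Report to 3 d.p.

Social marginal cost = private MC + MEC = 71.678 + 3.949x.
Set SMC = demand: 71.678 + 3.949x = 147.322 - 1.695x → x* = 13.4026.
The Pigouvian tax equals MEC at x*: 16.561 + 0.881×13.4026 = 28.3687.

tax = $28.369 per unit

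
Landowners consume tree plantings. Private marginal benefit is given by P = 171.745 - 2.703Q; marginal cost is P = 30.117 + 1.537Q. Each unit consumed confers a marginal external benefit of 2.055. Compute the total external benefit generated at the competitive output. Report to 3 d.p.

68.643

Market equilibrium (private): 30.117 + 1.537Q = 171.745 - 2.703Q → Q_m = 33.4028.
Total external benefit = MEB × Q_m = 2.055 × 33.4028 = 68.6428.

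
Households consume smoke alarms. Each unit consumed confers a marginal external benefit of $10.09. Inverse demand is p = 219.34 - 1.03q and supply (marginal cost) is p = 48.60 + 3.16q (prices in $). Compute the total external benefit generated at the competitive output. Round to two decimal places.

$411.16

Market equilibrium (private): 48.60 + 3.16q = 219.34 - 1.03q → q_m = 40.7494.
Total external benefit = MEB × q_m = 10.09 × 40.7494 = 411.1614.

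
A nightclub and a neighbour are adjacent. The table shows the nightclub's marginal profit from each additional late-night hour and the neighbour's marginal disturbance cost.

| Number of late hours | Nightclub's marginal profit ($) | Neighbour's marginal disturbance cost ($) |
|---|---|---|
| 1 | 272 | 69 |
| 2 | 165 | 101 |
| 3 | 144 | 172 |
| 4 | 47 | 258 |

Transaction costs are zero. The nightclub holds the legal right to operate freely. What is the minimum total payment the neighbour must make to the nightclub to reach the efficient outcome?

Left alone the nightclub would choose level 4 (marginal profit stays positive).
Efficient level: k* = 2 (marginal profit ≥ marginal disturbance cost through 2).
The neighbour must at least cover the nightclub's forgone profit from cutting 4→2: 144 + 47 = 191.

$191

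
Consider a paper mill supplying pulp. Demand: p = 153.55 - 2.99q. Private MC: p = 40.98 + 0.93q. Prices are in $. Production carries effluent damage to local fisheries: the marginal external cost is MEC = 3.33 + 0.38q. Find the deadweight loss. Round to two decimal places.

DWL = $23.59

Market equilibrium (private): 40.98 + 0.93q = 153.55 - 2.99q → q_m = 28.7168.
Social marginal cost = private MC + MEC = 44.31 + 1.31q.
Set SMC = demand: 44.31 + 1.31q = 153.55 - 2.99q → q* = 25.4047.
Height of the DWL triangle at q_m is SMC(q_m) − demand(q_m) = MEC(q_m) = 14.2424.
DWL = ½ × 3.3121 × 14.2424 = 23.5861.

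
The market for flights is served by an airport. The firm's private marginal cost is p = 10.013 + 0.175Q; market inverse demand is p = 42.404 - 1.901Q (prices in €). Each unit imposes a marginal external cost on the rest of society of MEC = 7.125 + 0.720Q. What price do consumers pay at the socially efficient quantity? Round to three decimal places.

P = €25.226

Social marginal cost = private MC + MEC = 17.138 + 0.895Q.
Set SMC = demand: 17.138 + 0.895Q = 42.404 - 1.901Q → Q* = 9.0365.
Consumer price on the demand curve at Q*: 42.404 − 1.901×9.0365 = 25.2256.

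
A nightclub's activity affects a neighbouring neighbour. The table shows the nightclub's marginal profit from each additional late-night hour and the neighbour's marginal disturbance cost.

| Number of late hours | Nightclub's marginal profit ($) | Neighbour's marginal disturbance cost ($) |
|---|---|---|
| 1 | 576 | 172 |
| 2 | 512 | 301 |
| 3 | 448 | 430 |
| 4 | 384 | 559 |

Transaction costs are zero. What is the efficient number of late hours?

Bargaining reaches the level where marginal profit last exceeds marginal disturbance cost.
That holds through level 3 (448 ≥ 430) but not at 4 (384 < 559).

3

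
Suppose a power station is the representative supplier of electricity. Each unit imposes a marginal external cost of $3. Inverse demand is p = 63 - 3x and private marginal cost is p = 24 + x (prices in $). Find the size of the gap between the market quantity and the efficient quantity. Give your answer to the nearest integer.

Market equilibrium (private): 24 + x = 63 - 3x → x_m = 9.7500.
Social marginal cost = private MC + MEC = 27 + x.
Set SMC = demand: 27 + x = 63 - 3x → x* = 9.0000.
Gap = |9.7500 − 9.0000| = 0.7500.

1 units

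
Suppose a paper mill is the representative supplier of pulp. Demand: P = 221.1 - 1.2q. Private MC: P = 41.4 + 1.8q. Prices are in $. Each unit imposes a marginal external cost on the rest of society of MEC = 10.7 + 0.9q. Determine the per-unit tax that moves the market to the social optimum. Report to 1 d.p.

Social marginal cost = private MC + MEC = 52.1 + 2.7q.
Set SMC = demand: 52.1 + 2.7q = 221.1 - 1.2q → q* = 43.3333.
The Pigouvian tax equals MEC at q*: 10.7 + 0.9×43.3333 = 49.7000.

tax = $49.7 per unit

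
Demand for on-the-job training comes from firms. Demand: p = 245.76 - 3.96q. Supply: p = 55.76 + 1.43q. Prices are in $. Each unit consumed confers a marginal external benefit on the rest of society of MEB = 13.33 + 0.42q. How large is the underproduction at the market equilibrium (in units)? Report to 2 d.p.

5.66 units

Market equilibrium (private): 55.76 + 1.43q = 245.76 - 3.96q → q_m = 35.2505.
Social marginal benefit = demand + MEB = 259.09 - 3.54q.
Set SMB = MC: 259.09 - 3.54q = 55.76 + 1.43q → q* = 40.9115.
Gap = |35.2505 − 40.9115| = 5.6610.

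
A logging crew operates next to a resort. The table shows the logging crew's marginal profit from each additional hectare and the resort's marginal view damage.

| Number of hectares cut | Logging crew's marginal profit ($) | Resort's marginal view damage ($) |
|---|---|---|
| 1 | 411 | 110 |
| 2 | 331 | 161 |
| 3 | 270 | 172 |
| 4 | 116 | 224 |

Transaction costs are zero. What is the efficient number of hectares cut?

Bargaining reaches the level where marginal profit last exceeds marginal view damage.
That holds through level 3 (270 ≥ 172) but not at 4 (116 < 224).

3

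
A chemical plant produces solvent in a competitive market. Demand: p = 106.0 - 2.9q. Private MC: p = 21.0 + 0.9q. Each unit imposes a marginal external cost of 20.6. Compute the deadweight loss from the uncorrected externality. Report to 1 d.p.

DWL = 55.8

Market equilibrium (private): 21.0 + 0.9q = 106.0 - 2.9q → q_m = 22.3684.
Social marginal cost = private MC + MEC = 41.6 + 0.9q.
Set SMC = demand: 41.6 + 0.9q = 106.0 - 2.9q → q* = 16.9474.
The welfare-loss triangle has base |q_m − q*| and height MEC(q_m) (the vertical gap between SMC and demand is zero at q* and MEC at q_m).
DWL = ½ × 5.4210 × 20.6000 = 55.8363.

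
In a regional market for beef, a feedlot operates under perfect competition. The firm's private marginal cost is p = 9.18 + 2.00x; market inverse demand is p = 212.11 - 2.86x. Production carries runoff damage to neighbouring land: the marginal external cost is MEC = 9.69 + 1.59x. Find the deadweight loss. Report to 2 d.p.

DWL = 448.70

Market equilibrium (private): 9.18 + 2.00x = 212.11 - 2.86x → x_m = 41.7551.
Social marginal cost = private MC + MEC = 18.87 + 3.59x.
Set SMC = demand: 18.87 + 3.59x = 212.11 - 2.86x → x* = 29.9597.
The welfare-loss triangle has base |x_m − x*| and height MEC(x_m) (the vertical gap between SMC and demand is zero at x* and MEC at x_m).
DWL = ½ × 11.7954 × 76.0807 = 448.7011.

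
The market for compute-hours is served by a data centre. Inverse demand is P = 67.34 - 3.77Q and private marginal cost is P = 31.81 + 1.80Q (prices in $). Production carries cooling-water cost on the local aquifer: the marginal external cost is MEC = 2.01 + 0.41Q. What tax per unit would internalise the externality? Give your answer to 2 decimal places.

Social marginal cost = private MC + MEC = 33.82 + 2.21Q.
Set SMC = demand: 33.82 + 2.21Q = 67.34 - 3.77Q → Q* = 5.6054.
The Pigouvian tax equals MEC at Q*: 2.01 + 0.41×5.6054 = 4.3082.

tax = $4.31 per unit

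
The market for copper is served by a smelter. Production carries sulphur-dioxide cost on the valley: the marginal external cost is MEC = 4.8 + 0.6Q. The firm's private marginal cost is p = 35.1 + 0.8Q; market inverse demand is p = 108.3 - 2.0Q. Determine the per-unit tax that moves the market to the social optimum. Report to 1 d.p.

Social marginal cost = private MC + MEC = 39.9 + 1.4Q.
Set SMC = demand: 39.9 + 1.4Q = 108.3 - 2.0Q → Q* = 20.1176.
The Pigouvian tax equals MEC at Q*: 4.8 + 0.6×20.1176 = 16.8706.

tax = 16.9 per unit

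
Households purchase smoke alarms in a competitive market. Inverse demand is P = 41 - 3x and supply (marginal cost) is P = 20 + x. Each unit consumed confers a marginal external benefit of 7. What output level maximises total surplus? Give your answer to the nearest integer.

Social marginal benefit = demand + MEB = 48 - 3x.
Set SMB = MC: 48 - 3x = 20 + x → x* = 7.0000.

x* = 7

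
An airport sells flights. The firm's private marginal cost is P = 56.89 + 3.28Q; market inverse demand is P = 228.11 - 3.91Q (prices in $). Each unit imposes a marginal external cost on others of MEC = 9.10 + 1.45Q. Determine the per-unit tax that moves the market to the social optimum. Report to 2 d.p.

Social marginal cost = private MC + MEC = 65.99 + 4.73Q.
Set SMC = demand: 65.99 + 4.73Q = 228.11 - 3.91Q → Q* = 18.7639.
The Pigouvian tax equals MEC at Q*: 9.10 + 1.45×18.7639 = 36.3077.

tax = $36.31 per unit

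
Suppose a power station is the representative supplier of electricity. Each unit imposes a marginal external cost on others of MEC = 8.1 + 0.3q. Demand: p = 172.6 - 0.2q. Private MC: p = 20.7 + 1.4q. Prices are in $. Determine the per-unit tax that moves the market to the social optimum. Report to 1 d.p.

Social marginal cost = private MC + MEC = 28.8 + 1.7q.
Set SMC = demand: 28.8 + 1.7q = 172.6 - 0.2q → q* = 75.6842.
The Pigouvian tax equals MEC at q*: 8.1 + 0.3×75.6842 = 30.8053.

tax = $30.8 per unit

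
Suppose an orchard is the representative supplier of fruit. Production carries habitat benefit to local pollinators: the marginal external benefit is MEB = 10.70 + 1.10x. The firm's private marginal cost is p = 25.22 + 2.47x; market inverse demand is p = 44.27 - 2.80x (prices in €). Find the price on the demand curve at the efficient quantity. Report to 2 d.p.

Social marginal cost = private MC − MEB = 14.52 + 1.37x.
Set SMC = demand: 14.52 + 1.37x = 44.27 - 2.80x → x* = 7.1343.
Consumer price on the demand curve at x*: 44.27 − 2.80×7.1343 = 24.2940.

P = €24.29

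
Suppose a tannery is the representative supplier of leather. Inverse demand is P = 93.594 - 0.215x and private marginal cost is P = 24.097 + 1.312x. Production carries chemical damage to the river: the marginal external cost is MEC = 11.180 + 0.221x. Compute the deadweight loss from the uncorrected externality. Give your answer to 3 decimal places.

Market equilibrium (private): 24.097 + 1.312x = 93.594 - 0.215x → x_m = 45.5121.
Social marginal cost = private MC + MEC = 35.277 + 1.533x.
Set SMC = demand: 35.277 + 1.533x = 93.594 - 0.215x → x* = 33.3621.
Height of the DWL triangle at x_m is SMC(x_m) − demand(x_m) = MEC(x_m) = 21.2382.
DWL = ½ × 12.1500 × 21.2382 = 129.0221.

DWL = 129.022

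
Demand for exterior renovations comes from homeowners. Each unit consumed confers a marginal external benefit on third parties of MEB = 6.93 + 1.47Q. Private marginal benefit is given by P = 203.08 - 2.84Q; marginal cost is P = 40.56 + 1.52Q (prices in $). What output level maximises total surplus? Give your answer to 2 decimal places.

Social marginal benefit = demand + MEB = 210.01 - 1.37Q.
Set SMB = MC: 210.01 - 1.37Q = 40.56 + 1.52Q → Q* = 58.6332.

Q* = 58.63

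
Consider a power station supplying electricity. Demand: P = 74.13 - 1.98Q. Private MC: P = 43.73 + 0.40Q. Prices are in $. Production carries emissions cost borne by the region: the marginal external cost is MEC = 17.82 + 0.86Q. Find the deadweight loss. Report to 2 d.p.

Market equilibrium (private): 43.73 + 0.40Q = 74.13 - 1.98Q → Q_m = 12.7731.
Social marginal cost = private MC + MEC = 61.55 + 1.26Q.
Set SMC = demand: 61.55 + 1.26Q = 74.13 - 1.98Q → Q* = 3.8827.
Height of the DWL triangle at Q_m is SMC(Q_m) − demand(Q_m) = MEC(Q_m) = 28.8049.
DWL = ½ × 8.8904 × 28.8049 = 128.0435.

DWL = $128.04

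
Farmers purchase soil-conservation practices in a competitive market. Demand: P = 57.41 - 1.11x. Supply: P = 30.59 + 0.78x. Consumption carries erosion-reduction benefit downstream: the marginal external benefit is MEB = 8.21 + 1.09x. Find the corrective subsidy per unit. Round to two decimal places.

subsidy = 55.94 per unit

Social marginal benefit = demand + MEB = 65.62 - 0.02x.
Set SMB = MC: 65.62 - 0.02x = 30.59 + 0.78x → x* = 43.7875.
The Pigouvian subsidy equals MEB at x*: 8.21 + 1.09×43.7875 = 55.9384.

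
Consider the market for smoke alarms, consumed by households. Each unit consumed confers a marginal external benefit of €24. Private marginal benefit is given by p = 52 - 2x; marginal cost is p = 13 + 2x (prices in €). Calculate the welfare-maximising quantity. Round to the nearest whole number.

x* = 16

Social marginal benefit = demand + MEB = 76 - 2x.
Set SMB = MC: 76 - 2x = 13 + 2x → x* = 15.7500.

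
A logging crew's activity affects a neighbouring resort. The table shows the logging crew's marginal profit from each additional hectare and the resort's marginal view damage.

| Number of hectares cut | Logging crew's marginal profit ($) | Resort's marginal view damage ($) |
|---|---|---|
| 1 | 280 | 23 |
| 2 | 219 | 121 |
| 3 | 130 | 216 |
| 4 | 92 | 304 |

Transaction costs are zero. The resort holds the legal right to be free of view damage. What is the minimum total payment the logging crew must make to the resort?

$144

Efficient level: marginal profit ≥ marginal view damage through level 2, so k* = 2.
With the resort holding the right, the logging crew must at least compensate total damage at k*: 23 + 121 = 144.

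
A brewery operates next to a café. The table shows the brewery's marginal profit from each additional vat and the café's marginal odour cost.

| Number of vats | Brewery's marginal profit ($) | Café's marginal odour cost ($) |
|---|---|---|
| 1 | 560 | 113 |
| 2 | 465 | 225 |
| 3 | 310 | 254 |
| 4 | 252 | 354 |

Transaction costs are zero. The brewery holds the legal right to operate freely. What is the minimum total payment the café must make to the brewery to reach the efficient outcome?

$252

Left alone the brewery would choose level 4 (marginal profit stays positive).
Efficient level: k* = 3 (marginal profit ≥ marginal odour cost through 3).
The café must at least cover the brewery's forgone profit from cutting 4→3: 252 = 252.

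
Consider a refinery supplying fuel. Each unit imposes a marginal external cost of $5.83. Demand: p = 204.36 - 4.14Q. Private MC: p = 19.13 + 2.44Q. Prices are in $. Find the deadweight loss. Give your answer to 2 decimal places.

DWL = $2.58

Market equilibrium (private): 19.13 + 2.44Q = 204.36 - 4.14Q → Q_m = 28.1505.
Social marginal cost = private MC + MEC = 24.96 + 2.44Q.
Set SMC = demand: 24.96 + 2.44Q = 204.36 - 4.14Q → Q* = 27.2644.
Between Q* and Q_m the wedge SMC − demand runs linearly from 0 to MEC(Q_m), so the loss is a triangle.
DWL = ½ × 0.8861 × 5.8300 = 2.5830.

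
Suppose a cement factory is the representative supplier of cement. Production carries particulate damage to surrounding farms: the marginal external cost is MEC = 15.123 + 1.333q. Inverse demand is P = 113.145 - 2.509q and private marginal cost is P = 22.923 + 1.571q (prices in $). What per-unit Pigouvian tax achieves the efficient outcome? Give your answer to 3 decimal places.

Social marginal cost = private MC + MEC = 38.046 + 2.904q.
Set SMC = demand: 38.046 + 2.904q = 113.145 - 2.509q → q* = 13.8738.
The Pigouvian tax equals MEC at q*: 15.123 + 1.333×13.8738 = 33.6168.

tax = $33.617 per unit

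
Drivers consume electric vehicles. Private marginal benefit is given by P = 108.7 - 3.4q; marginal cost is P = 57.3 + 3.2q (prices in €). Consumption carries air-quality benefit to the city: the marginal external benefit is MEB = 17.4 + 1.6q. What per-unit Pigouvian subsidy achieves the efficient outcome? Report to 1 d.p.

Social marginal benefit = demand + MEB = 126.1 - 1.8q.
Set SMB = MC: 126.1 - 1.8q = 57.3 + 3.2q → q* = 13.7600.
The Pigouvian subsidy equals MEB at q*: 17.4 + 1.6×13.7600 = 39.4160.

subsidy = €39.4 per unit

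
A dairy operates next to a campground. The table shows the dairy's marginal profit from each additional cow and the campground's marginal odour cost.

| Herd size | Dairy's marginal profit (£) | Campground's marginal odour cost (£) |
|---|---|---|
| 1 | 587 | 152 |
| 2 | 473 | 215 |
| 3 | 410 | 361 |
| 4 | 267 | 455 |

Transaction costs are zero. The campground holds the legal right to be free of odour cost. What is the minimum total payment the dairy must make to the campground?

Efficient level: marginal profit ≥ marginal odour cost through level 3, so k* = 3.
With the campground holding the right, the dairy must at least compensate total damage at k*: 152 + 215 + 361 = 728.

£728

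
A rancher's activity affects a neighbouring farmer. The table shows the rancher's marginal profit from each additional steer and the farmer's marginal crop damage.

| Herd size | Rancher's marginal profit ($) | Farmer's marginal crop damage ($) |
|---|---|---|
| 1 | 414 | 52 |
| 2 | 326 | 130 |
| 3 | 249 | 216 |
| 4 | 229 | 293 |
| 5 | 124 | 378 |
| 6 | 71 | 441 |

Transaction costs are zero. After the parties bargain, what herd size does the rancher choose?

3

Bargaining reaches the level where marginal profit last exceeds marginal crop damage.
That holds through level 3 (249 ≥ 216) but not at 4 (229 < 293).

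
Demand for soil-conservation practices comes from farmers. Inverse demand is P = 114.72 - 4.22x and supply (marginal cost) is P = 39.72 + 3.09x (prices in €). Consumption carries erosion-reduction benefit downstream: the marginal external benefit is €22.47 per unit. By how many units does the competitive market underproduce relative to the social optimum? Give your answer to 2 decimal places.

Market equilibrium (private): 39.72 + 3.09x = 114.72 - 4.22x → x_m = 10.2599.
Social marginal benefit = demand + MEB = 137.19 - 4.22x.
Set SMB = MC: 137.19 - 4.22x = 39.72 + 3.09x → x* = 13.3338.
Gap = |10.2599 − 13.3338| = 3.0739.

3.07 units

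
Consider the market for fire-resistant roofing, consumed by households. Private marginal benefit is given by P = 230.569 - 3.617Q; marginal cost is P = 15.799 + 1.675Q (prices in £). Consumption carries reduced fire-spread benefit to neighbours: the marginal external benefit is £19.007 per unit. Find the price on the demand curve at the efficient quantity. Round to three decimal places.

P = £70.786

Social marginal benefit = demand + MEB = 249.576 - 3.617Q.
Set SMB = MC: 249.576 - 3.617Q = 15.799 + 1.675Q → Q* = 44.1755.
Consumer price on the demand curve at Q*: 230.569 − 3.617×44.1755 = 70.7862.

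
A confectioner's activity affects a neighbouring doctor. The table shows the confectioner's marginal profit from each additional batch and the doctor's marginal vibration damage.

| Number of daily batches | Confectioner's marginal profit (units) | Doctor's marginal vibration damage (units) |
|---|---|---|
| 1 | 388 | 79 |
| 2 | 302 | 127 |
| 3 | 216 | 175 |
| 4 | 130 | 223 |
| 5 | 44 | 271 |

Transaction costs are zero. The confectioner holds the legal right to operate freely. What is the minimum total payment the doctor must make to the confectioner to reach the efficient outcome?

174

Left alone the confectioner would choose level 5 (marginal profit stays positive).
Efficient level: k* = 3 (marginal profit ≥ marginal vibration damage through 3).
The doctor must at least cover the confectioner's forgone profit from cutting 5→3: 130 + 44 = 174.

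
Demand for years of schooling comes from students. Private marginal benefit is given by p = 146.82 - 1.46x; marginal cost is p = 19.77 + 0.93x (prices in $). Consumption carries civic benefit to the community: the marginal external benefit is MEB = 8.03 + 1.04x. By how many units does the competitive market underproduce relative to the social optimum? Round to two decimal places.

Market equilibrium (private): 19.77 + 0.93x = 146.82 - 1.46x → x_m = 53.1590.
Social marginal benefit = demand + MEB = 154.85 - 0.42x.
Set SMB = MC: 154.85 - 0.42x = 19.77 + 0.93x → x* = 100.0593.
Gap = |53.1590 − 100.0593| = 46.9003.

46.90 units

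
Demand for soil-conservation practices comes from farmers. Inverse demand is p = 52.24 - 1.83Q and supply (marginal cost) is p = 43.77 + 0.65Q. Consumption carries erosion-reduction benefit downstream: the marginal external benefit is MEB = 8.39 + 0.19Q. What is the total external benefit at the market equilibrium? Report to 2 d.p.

29.76

Market equilibrium (private): 43.77 + 0.65Q = 52.24 - 1.83Q → Q_m = 3.4153.
Total external benefit = ∫₀^{Q_m} (8.39 + 0.19Q) dQ = 8.39×3.4153 + ½×0.19×3.4153² = 29.7625.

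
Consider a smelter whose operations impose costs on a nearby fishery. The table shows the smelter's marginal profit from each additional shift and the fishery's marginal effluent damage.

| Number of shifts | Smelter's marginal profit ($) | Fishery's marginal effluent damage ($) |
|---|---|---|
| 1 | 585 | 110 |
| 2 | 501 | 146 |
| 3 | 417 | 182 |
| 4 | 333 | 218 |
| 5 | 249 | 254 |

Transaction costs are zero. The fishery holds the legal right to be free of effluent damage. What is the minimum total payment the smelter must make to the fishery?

$656

Efficient level: marginal profit ≥ marginal effluent damage through level 4, so k* = 4.
With the fishery holding the right, the smelter must at least compensate total damage at k*: 110 + 146 + 182 + 218 = 656.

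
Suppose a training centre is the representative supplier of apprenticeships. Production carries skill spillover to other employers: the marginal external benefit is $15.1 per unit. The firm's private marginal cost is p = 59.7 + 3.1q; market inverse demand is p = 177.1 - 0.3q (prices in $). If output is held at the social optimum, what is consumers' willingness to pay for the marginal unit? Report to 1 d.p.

P = $165.4

Social marginal cost = private MC − MEB = 44.6 + 3.1q.
Set SMC = demand: 44.6 + 3.1q = 177.1 - 0.3q → q* = 38.9706.
Consumer price on the demand curve at q*: 177.1 − 0.3×38.9706 = 165.4088.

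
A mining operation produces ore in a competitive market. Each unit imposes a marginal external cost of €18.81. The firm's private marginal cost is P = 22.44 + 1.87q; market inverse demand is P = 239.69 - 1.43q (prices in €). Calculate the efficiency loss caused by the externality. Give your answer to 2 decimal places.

Market equilibrium (private): 22.44 + 1.87q = 239.69 - 1.43q → q_m = 65.8333.
Social marginal cost = private MC + MEC = 41.25 + 1.87q.
Set SMC = demand: 41.25 + 1.87q = 239.69 - 1.43q → q* = 60.1333.
The loss is the area between SMC and demand from q* to q_m; with linear curves that's a triangle of height MEC(q_m).
DWL = ½ × 5.7000 × 18.8100 = 53.6085.

DWL = €53.61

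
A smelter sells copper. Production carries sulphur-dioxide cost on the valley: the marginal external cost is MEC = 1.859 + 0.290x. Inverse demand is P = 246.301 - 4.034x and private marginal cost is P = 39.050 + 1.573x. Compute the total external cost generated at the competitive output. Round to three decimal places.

266.821

Market equilibrium (private): 39.050 + 1.573x = 246.301 - 4.034x → x_m = 36.9629.
Total external cost = ∫₀^{x_m} (1.859 + 0.290x) dx = 1.859×36.9629 + ½×0.290×36.9629² = 266.8211.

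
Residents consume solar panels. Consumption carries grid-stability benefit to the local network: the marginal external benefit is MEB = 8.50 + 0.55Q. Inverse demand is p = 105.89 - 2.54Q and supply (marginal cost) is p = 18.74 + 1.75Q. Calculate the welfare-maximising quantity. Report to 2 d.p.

Q* = 25.57

Social marginal benefit = demand + MEB = 114.39 - 1.99Q.
Set SMB = MC: 114.39 - 1.99Q = 18.74 + 1.75Q → Q* = 25.5749.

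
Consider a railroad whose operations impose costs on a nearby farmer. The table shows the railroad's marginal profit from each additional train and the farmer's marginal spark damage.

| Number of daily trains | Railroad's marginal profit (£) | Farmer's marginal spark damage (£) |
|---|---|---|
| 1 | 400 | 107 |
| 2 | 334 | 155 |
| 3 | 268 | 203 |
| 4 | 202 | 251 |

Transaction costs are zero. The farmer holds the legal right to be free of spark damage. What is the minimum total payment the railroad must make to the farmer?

Efficient level: marginal profit ≥ marginal spark damage through level 3, so k* = 3.
With the farmer holding the right, the railroad must at least compensate total damage at k*: 107 + 155 + 203 = 465.

£465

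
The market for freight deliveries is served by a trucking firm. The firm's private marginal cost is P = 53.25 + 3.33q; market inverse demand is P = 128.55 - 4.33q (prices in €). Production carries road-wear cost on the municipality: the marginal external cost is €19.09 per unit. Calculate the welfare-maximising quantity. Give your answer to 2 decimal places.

Social marginal cost = private MC + MEC = 72.34 + 3.33q.
Set SMC = demand: 72.34 + 3.33q = 128.55 - 4.33q → q* = 7.3381.

q* = 7.34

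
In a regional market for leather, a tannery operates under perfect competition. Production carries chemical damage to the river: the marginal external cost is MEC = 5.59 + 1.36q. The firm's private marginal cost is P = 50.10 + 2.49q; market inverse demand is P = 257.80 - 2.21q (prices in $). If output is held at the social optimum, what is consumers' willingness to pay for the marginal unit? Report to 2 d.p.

Social marginal cost = private MC + MEC = 55.69 + 3.85q.
Set SMC = demand: 55.69 + 3.85q = 257.80 - 2.21q → q* = 33.3515.
Consumer price on the demand curve at q*: 257.80 − 2.21×33.3515 = 184.0932.

P = $184.09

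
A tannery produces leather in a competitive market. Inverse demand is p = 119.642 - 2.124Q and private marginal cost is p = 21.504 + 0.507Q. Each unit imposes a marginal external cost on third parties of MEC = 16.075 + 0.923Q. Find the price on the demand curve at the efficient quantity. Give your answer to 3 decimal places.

Social marginal cost = private MC + MEC = 37.579 + 1.430Q.
Set SMC = demand: 37.579 + 1.430Q = 119.642 - 2.124Q → Q* = 23.0903.
Consumer price on the demand curve at Q*: 119.642 − 2.124×23.0903 = 70.5982.

P = 70.598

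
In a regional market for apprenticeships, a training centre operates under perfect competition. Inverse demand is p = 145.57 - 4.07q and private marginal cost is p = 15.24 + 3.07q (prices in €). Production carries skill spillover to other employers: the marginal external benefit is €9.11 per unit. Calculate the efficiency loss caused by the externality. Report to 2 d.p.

DWL = €5.81

Market equilibrium (private): 15.24 + 3.07q = 145.57 - 4.07q → q_m = 18.2535.
Social marginal cost = private MC − MEB = 6.13 + 3.07q.
Set SMC = demand: 6.13 + 3.07q = 145.57 - 4.07q → q* = 19.5294.
Height of the DWL triangle at q_m is demand(q_m) − SMC(q_m) = MEB(q_m) = 9.1100.
DWL = ½ × 1.2759 × 9.1100 = 5.8117.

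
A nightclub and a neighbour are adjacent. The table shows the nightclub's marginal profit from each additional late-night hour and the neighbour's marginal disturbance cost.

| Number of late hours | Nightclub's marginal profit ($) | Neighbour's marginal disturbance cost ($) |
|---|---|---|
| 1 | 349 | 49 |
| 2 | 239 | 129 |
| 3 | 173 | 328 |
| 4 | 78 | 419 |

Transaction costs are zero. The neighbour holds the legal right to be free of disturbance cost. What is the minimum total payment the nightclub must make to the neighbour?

$178

Efficient level: marginal profit ≥ marginal disturbance cost through level 2, so k* = 2.
With the neighbour holding the right, the nightclub must at least compensate total damage at k*: 49 + 129 = 178.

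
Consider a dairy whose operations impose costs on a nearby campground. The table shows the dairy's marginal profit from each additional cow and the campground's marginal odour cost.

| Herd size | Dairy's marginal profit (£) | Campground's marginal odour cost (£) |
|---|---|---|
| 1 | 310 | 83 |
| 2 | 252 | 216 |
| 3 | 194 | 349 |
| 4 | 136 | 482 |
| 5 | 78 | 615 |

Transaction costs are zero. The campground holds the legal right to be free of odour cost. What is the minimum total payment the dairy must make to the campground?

Efficient level: marginal profit ≥ marginal odour cost through level 2, so k* = 2.
With the campground holding the right, the dairy must at least compensate total damage at k*: 83 + 216 = 299.

£299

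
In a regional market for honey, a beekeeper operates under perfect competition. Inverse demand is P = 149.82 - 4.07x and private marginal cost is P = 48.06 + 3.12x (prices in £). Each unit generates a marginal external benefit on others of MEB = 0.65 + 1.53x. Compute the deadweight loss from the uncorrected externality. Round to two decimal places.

DWL = £43.95

Market equilibrium (private): 48.06 + 3.12x = 149.82 - 4.07x → x_m = 14.1530.
Social marginal cost = private MC − MEB = 47.41 + 1.59x.
Set SMC = demand: 47.41 + 1.59x = 149.82 - 4.07x → x* = 18.0936.
Height of the DWL triangle at x_m is demand(x_m) − SMC(x_m) = MEB(x_m) = 22.3041.
DWL = ½ × 3.9406 × 22.3041 = 43.9458.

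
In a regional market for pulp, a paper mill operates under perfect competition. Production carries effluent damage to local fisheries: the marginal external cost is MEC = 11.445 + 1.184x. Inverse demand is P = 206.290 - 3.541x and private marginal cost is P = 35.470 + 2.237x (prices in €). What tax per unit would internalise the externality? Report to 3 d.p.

tax = €38.549 per unit

Social marginal cost = private MC + MEC = 46.915 + 3.421x.
Set SMC = demand: 46.915 + 3.421x = 206.290 - 3.541x → x* = 22.8921.
The Pigouvian tax equals MEC at x*: 11.445 + 1.184×22.8921 = 38.5492.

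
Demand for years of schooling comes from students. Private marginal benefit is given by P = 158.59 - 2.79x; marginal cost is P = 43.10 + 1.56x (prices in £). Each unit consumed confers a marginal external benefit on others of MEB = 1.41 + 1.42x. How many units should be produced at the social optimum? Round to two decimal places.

x* = 39.90

Social marginal benefit = demand + MEB = 160.00 - 1.37x.
Set SMB = MC: 160.00 - 1.37x = 43.10 + 1.56x → x* = 39.8976.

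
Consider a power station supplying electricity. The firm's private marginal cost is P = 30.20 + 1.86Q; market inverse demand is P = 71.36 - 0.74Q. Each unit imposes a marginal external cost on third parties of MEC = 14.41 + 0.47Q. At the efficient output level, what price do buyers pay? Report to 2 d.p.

P = 64.91

Social marginal cost = private MC + MEC = 44.61 + 2.33Q.
Set SMC = demand: 44.61 + 2.33Q = 71.36 - 0.74Q → Q* = 8.7134.
Consumer price on the demand curve at Q*: 71.36 − 0.74×8.7134 = 64.9121.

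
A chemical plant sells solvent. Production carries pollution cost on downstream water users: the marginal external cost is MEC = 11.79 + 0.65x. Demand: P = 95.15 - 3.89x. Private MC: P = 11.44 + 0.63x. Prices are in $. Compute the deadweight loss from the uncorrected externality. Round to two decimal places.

Market equilibrium (private): 11.44 + 0.63x = 95.15 - 3.89x → x_m = 18.5199.
Social marginal cost = private MC + MEC = 23.23 + 1.28x.
Set SMC = demand: 23.23 + 1.28x = 95.15 - 3.89x → x* = 13.9110.
The welfare-loss triangle has base |x_m − x*| and height MEC(x_m) (the vertical gap between SMC and demand is zero at x* and MEC at x_m).
DWL = ½ × 4.6089 × 23.8279 = 54.9102.

DWL = $54.91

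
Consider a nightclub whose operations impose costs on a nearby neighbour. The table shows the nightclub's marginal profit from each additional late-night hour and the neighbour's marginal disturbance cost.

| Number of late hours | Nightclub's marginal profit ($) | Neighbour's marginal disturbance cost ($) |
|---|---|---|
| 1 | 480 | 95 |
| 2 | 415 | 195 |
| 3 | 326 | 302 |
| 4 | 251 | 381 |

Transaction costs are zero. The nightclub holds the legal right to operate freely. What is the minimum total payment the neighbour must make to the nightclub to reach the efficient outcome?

Left alone the nightclub would choose level 4 (marginal profit stays positive).
Efficient level: k* = 3 (marginal profit ≥ marginal disturbance cost through 3).
The neighbour must at least cover the nightclub's forgone profit from cutting 4→3: 251 = 251.

$251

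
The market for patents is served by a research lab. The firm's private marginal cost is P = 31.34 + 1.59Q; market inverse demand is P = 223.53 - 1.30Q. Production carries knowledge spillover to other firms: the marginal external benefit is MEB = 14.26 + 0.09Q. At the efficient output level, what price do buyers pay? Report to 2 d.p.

P = 127.68

Social marginal cost = private MC − MEB = 17.08 + 1.50Q.
Set SMC = demand: 17.08 + 1.50Q = 223.53 - 1.30Q → Q* = 73.7321.
Consumer price on the demand curve at Q*: 223.53 − 1.30×73.7321 = 127.6783.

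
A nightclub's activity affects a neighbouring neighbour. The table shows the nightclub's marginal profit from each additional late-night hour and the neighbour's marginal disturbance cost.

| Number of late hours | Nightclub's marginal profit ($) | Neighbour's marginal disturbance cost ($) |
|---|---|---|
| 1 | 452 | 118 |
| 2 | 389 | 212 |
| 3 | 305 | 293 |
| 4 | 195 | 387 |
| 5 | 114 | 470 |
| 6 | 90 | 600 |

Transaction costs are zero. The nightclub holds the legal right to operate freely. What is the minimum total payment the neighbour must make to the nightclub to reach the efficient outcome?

$399

Left alone the nightclub would choose level 6 (marginal profit stays positive).
Efficient level: k* = 3 (marginal profit ≥ marginal disturbance cost through 3).
The neighbour must at least cover the nightclub's forgone profit from cutting 6→3: 195 + 114 + 90 = 399.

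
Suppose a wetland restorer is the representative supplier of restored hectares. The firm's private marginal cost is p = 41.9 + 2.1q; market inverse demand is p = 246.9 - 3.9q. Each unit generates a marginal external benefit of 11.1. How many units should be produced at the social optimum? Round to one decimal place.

q* = 36.0

Social marginal cost = private MC − MEB = 30.8 + 2.1q.
Set SMC = demand: 30.8 + 2.1q = 246.9 - 3.9q → q* = 36.0167.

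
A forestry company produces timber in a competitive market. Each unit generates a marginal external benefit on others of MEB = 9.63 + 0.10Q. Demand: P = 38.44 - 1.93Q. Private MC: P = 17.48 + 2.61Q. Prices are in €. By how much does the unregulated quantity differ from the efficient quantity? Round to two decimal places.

Market equilibrium (private): 17.48 + 2.61Q = 38.44 - 1.93Q → Q_m = 4.6167.
Social marginal cost = private MC − MEB = 7.85 + 2.51Q.
Set SMC = demand: 7.85 + 2.51Q = 38.44 - 1.93Q → Q* = 6.8896.
Gap = |4.6167 − 6.8896| = 2.2729.

2.27 units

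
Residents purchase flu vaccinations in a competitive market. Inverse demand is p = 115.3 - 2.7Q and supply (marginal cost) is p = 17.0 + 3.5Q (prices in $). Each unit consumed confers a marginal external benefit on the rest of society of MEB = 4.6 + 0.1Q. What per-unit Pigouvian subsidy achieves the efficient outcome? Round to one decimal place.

Social marginal benefit = demand + MEB = 119.9 - 2.6Q.
Set SMB = MC: 119.9 - 2.6Q = 17.0 + 3.5Q → Q* = 16.8689.
The Pigouvian subsidy equals MEB at Q*: 4.6 + 0.1×16.8689 = 6.2869.

subsidy = $6.3 per unit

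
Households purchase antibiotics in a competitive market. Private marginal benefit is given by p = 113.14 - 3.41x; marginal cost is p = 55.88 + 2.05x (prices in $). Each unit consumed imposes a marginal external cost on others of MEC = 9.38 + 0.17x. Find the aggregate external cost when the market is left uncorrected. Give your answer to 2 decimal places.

$107.72

Market equilibrium (private): 55.88 + 2.05x = 113.14 - 3.41x → x_m = 10.4872.
Total external cost = ∫₀^{x_m} (9.38 + 0.17x) dx = 9.38×10.4872 + ½×0.17×10.4872² = 107.7184.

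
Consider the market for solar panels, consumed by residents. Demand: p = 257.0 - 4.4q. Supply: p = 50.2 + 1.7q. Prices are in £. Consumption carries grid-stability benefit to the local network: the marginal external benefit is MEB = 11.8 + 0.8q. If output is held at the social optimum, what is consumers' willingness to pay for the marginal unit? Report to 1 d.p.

P = £75.5

Social marginal benefit = demand + MEB = 268.8 - 3.6q.
Set SMB = MC: 268.8 - 3.6q = 50.2 + 1.7q → q* = 41.2453.
Consumer price on the demand curve at q*: 257.0 − 4.4×41.2453 = 75.5207.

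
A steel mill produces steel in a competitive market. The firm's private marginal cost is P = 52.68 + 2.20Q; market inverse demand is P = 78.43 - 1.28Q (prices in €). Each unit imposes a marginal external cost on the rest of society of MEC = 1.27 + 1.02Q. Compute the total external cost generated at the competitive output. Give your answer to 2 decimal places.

€37.32

Market equilibrium (private): 52.68 + 2.20Q = 78.43 - 1.28Q → Q_m = 7.3994.
Total external cost = ∫₀^{Q_m} (1.27 + 1.02Q) dQ = 1.27×7.3994 + ½×1.02×7.3994² = 37.3203.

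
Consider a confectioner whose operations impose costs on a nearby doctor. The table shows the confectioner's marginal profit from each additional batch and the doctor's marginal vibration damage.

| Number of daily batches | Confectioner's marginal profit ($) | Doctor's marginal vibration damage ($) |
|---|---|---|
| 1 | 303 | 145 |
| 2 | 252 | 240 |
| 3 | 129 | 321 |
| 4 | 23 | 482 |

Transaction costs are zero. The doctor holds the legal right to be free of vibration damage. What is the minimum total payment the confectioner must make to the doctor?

$385

Efficient level: marginal profit ≥ marginal vibration damage through level 2, so k* = 2.
With the doctor holding the right, the confectioner must at least compensate total damage at k*: 145 + 240 = 385.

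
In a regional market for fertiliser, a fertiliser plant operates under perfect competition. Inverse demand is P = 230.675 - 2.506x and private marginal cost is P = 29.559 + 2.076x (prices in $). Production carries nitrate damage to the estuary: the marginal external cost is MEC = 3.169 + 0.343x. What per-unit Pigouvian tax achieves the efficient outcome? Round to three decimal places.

Social marginal cost = private MC + MEC = 32.728 + 2.419x.
Set SMC = demand: 32.728 + 2.419x = 230.675 - 2.506x → x* = 40.1923.
The Pigouvian tax equals MEC at x*: 3.169 + 0.343×40.1923 = 16.9550.

tax = $16.955 per unit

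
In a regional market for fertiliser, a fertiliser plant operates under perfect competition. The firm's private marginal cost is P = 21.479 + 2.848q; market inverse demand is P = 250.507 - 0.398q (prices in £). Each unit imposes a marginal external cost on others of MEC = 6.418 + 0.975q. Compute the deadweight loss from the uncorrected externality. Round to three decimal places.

Market equilibrium (private): 21.479 + 2.848q = 250.507 - 0.398q → q_m = 70.5570.
Social marginal cost = private MC + MEC = 27.897 + 3.823q.
Set SMC = demand: 27.897 + 3.823q = 250.507 - 0.398q → q* = 52.7387.
Between q* and q_m the wedge SMC − demand runs linearly from 0 to MEC(q_m), so the loss is a triangle.
DWL = ½ × 17.8183 × 75.2111 = 670.0670.

DWL = £670.067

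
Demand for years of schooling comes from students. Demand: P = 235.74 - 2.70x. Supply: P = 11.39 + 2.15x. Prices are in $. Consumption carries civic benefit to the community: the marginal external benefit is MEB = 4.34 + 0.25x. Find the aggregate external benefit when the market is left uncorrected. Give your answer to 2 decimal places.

Market equilibrium (private): 11.39 + 2.15x = 235.74 - 2.70x → x_m = 46.2577.
Total external benefit = ∫₀^{x_m} (4.34 + 0.25x) dx = 4.34×46.2577 + ½×0.25×46.2577² = 468.2303.

$468.23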